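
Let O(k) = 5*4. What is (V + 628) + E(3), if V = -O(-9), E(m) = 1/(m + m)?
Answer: 3649/6 ≈ 608.17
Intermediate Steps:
O(k) = 20
E(m) = 1/(2*m)
V = -20 (V = -1*20 = -20)
(V + 628) + E(3) = (-20 + 628) + (½)/3 = 608 + (½)*(⅓) = 608 + ⅙ = 3649/6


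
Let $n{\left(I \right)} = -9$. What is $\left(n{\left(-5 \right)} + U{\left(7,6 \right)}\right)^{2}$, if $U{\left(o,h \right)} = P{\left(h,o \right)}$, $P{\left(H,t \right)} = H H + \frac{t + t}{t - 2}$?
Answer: $\frac{22201}{25} \approx 888.04$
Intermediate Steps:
$P{\left(H,t \right)} = H^{2} + \frac{2 t}{-2 + t}$
$U{\left(o,h \right)} = \frac{- 2 h^{2} + 2 o + o h^{2}}{-2 + o}$
$\left(n{\left(-5 \right)} + U{\left(7,6 \right)}\right)^{2} = \left(-9 + \frac{- 2 \cdot 6^{2} + 2 \cdot 7 + 7 \cdot 6^{2}}{-2 + 7}\right)^{2} = \left(-9 + \frac{\left(-2\right) 36 + 14 + 7 \cdot 36}{5}\right)^{2} = \left(-9 + \frac{-72 + 14 + 252}{5}\right)^{2} = \left(-9 + \frac{1}{5} \cdot 194\right)^{2} = \left(-9 + \frac{194}{5}\right)^{2} = \left(\frac{149}{5}\right)^{2} = \frac{22201}{25}$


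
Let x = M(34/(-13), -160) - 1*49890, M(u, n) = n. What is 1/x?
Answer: -1/50050 ≈ -1.9980e-5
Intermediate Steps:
x = -50050 (x = -160 - 1*49890 = -160 - 49890 = -50050)
1/x = 1/(-50050) = -1/50050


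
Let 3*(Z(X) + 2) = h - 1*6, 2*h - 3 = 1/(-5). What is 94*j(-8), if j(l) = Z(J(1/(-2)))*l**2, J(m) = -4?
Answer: -318848/15 ≈ -21257.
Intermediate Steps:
h = 7/5 (h = 3/2 + (1/2)/(-5) = 3/2 + (1/2)*(-1/5) = 3/2 - 1/10 = 7/5 ≈ 1.4000)
Z(X) = -53/15 (Z(X) = -2 + (7/5 - 1*6)/3 = -2 + (7/5 - 6)/3 = -2 + (1/3)*(-23/5) = -2 - 23/15 = -53/15)
j(l) = -53*l**2/15
94*j(-8) = 94*(-53/15*(-8)**2) = 94*(-53/15*64) = 94*(-3392/15) = -318848/15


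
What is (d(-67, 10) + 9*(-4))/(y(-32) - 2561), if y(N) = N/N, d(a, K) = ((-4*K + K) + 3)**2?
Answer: -693/2560 ≈ -0.27070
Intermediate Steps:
d(a, K) = (3 - 3*K)**2 (d(a, K) = (-3*K + 3)**2 = (3 - 3*K)**2)
y(N) = 1
(d(-67, 10) + 9*(-4))/(y(-32) - 2561) = (9*(-1 + 10)**2 + 9*(-4))/(1 - 2561) = (9*9**2 - 36)/(-2560) = (9*81 - 36)*(-1/2560) = (729 - 36)*(-1/2560) = 693*(-1/2560) = -693/2560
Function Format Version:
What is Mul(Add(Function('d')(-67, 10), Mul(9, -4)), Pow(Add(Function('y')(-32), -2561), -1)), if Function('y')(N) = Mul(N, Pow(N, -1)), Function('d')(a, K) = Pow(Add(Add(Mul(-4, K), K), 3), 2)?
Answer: Rational(-693, 2560) ≈ -0.27070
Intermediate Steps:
Function('d')(a, K) = Pow(Add(3, Mul(-3, K)), 2) (Function('d')(a, K) = Pow(Add(Mul(-3, K), 3), 2) = Pow(Add(3, Mul(-3, K)), 2))
Function('y')(N) = 1
Mul(Add(Function('d')(-67, 10), Mul(9, -4)), Pow(Add(Function('y')(-32), -2561), -1)) = Mul(Add(Mul(9, Pow(Add(-1, 10), 2)), Mul(9, -4)), Pow(Add(1, -2561), -1)) = Mul(Add(Mul(9, Pow(9, 2)), -36), Pow(-2560, -1)) = Mul(Add(Mul(9, 81), -36), Rational(-1, 2560)) = Mul(Add(729, -36), Rational(-1, 2560)) = Mul(693, Rational(-1, 2560)) = Rational(-693, 2560)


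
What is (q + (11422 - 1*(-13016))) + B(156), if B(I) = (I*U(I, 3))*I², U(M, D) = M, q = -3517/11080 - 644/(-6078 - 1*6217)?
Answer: 16136695448649281/27245720 ≈ 5.9227e+8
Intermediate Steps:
q = -7221199/27245720 (q = -3517*1/11080 - 644/(-6078 - 6217) = -3517/11080 - 644/(-12295) = -3517/11080 - 644*(-1/12295) = -3517/11080 + 644/12295 = -7221199/27245720 ≈ -0.26504)
B(I) = I⁴ (B(I) = (I*I)*I² = I²*I² = I⁴)
(q + (11422 - 1*(-13016))) + B(156) = (-7221199/27245720 + (11422 - 1*(-13016))) + 156⁴ = (-7221199/27245720 + (11422 + 13016)) + 592240896 = (-7221199/27245720 + 24438) + 592240896 = 665823684161/27245720 + 592240896 = 16136695448649281/27245720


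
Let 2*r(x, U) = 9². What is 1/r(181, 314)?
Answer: 2/81 ≈ 0.024691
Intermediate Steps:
r(x, U) = 81/2 (r(x, U) = (½)*9² = (½)*81 = 81/2)
1/r(181, 314) = 1/(81/2) = 2/81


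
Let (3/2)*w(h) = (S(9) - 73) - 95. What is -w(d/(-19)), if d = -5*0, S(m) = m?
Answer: 106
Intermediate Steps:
d = 0
w(h) = -106 (w(h) = 2*((9 - 73) - 95)/3 = 2*(-64 - 95)/3 = (⅔)*(-159) = -106)
-w(d/(-19)) = -1*(-106) = 106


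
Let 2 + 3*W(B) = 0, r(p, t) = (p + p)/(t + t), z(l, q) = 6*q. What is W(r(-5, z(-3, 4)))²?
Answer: 4/9 ≈ 0.44444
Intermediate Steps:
r(p, t) = p/t (r(p, t) = (2*p)/((2*t)) = (2*p)*(1/(2*t)) = p/t)
W(B) = -⅔ (W(B) = -⅔ + (⅓)*0 = -⅔ + 0 = -⅔)
W(r(-5, z(-3, 4)))² = (-⅔)² = 4/9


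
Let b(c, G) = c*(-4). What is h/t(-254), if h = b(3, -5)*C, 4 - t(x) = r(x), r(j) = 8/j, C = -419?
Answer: 159639/128 ≈ 1247.2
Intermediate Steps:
b(c, G) = -4*c
t(x) = 4 - 8/x
h = 5028 (h = -4*3*(-419) = -12*(-419) = 5028)
h/t(-254) = 5028/(4 - 8/(-254)) = 5028/(4 - 8*(-1/254)) = 5028/(4 + 4/127) = 5028/(512/127) = 5028*(127/512) = 159639/128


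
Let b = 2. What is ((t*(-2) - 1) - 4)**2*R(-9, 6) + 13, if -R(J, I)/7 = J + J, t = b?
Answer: 10219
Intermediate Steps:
t = 2
R(J, I) = -14*J (R(J, I) = -7*(J + J) = -14*J)
((t*(-2) - 1) - 4)**2*R(-9, 6) + 13 = ((2*(-2) - 1) - 4)**2*(-14*(-9)) + 13 = ((-4 - 1) - 4)**2*126 + 13 = (-5 - 4)**2*126 + 13 = (-9)**2*126 + 13 = 81*126 + 13 = 10206 + 13 = 10219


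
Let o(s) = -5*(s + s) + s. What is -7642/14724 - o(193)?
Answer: 12783973/7362 ≈ 1736.5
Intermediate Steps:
o(s) = -9*s (o(s) = -10*s + s = -9*s)
-7642/14724 - o(193) = -7642/14724 - (-9)*193 = -7642*1/14724 - 1*(-1737) = -3821/7362 + 1737 = 12783973/7362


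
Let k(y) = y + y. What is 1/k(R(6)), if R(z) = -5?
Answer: -⅒ ≈ -0.10000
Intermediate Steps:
k(y) = 2*y
1/k(R(6)) = 1/(2*(-5)) = 1/(-10) = -⅒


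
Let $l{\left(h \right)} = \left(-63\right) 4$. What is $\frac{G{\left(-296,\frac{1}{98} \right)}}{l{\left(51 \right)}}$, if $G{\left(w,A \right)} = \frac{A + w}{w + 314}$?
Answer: $\frac{3223}{49392} \approx 0.065253$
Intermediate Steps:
$l{\left(h \right)} = -252$
$G{\left(w,A \right)} = \frac{A + w}{314 + w}$
$\frac{G{\left(-296,\frac{1}{98} \right)}}{l{\left(51 \right)}} = \frac{\frac{1}{314 - 296} \left(\frac{1}{98} - 296\right)}{-252} = \frac{\frac{1}{98} - 296}{18} \left(- \frac{1}{252}\right) = \frac{1}{18} \left(- \frac{29007}{98}\right) \left(- \frac{1}{252}\right) = \left(- \frac{3223}{196}\right) \left(- \frac{1}{252}\right) = \frac{3223}{49392}$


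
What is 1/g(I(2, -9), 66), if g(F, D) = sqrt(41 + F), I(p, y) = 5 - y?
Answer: sqrt(55)/55 ≈ 0.13484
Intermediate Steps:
1/g(I(2, -9), 66) = 1/(sqrt(41 + (5 - 1*(-9)))) = 1/(sqrt(41 + (5 + 9))) = 1/(sqrt(41 + 14)) = 1/(sqrt(55)) = sqrt(55)/55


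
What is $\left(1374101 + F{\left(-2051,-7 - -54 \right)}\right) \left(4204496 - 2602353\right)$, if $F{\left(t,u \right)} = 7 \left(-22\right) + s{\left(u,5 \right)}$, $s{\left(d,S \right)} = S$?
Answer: $2201267579136$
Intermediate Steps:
$F{\left(t,u \right)} = -149$ ($F{\left(t,u \right)} = 7 \left(-22\right) + 5 = -154 + 5 = -149$)
$\left(1374101 + F{\left(-2051,-7 - -54 \right)}\right) \left(4204496 - 2602353\right) = \left(1374101 - 149\right) \left(4204496 - 2602353\right) = 1373952 \cdot 1602143 = 2201267579136$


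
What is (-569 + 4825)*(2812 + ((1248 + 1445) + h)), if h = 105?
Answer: 23876160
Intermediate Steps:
(-569 + 4825)*(2812 + ((1248 + 1445) + h)) = (-569 + 4825)*(2812 + ((1248 + 1445) + 105)) = 4256*(2812 + (2693 + 105)) = 4256*(2812 + 2798) = 4256*5610 = 23876160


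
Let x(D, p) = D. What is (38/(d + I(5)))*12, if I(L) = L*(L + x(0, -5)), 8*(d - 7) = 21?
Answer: 3648/277 ≈ 13.170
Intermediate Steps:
d = 77/8 (d = 7 + (1/8)*21 = 7 + 21/8 = 77/8 ≈ 9.6250)
I(L) = L**2 (I(L) = L*(L + 0) = L*L = L**2)
(38/(d + I(5)))*12 = (38/(77/8 + 5**2))*12 = (38/(77/8 + 25))*12 = (38/(277/8))*12 = (38*(8/277))*12 = (304/277)*12 = 3648/277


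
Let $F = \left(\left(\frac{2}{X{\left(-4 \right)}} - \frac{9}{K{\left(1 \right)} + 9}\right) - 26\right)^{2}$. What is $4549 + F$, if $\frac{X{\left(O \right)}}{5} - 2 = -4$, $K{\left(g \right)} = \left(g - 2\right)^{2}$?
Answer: $\frac{528341}{100} \approx 5283.4$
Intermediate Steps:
$K{\left(g \right)} = \left(-2 + g\right)^{2}$
$X{\left(O \right)} = -10$ ($X{\left(O \right)} = 10 + 5 \left(-4\right) = 10 - 20 = -10$)
$F = \frac{73441}{100}$ ($F = \left(\left(\frac{2}{-10} - \frac{9}{\left(-2 + 1\right)^{2} + 9}\right) - 26\right)^{2} = \left(\left(2 \left(- \frac{1}{10}\right) - \frac{9}{\left(-1\right)^{2} + 9}\right) - 26\right)^{2} = \left(\left(- \frac{1}{5} - \frac{9}{1 + 9}\right) - 26\right)^{2} = \left(\left(- \frac{1}{5} - \frac{9}{10}\right) - 26\right)^{2} = \left(- \frac{11}{10} - 26\right)^{2} = \left(- \frac{271}{10}\right)^{2} = \frac{73441}{100} \approx 734.41$)
$4549 + F = 4549 + \frac{73441}{100} = \frac{528341}{100}$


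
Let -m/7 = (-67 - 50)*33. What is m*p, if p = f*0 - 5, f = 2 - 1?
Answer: -135135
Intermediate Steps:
f = 1
m = 27027 (m = -7*(-67 - 50)*33 = -(-819)*33 = -7*(-3861) = 27027)
p = -5 (p = 1*0 - 5 = 0 - 5 = -5)
m*p = 27027*(-5) = -135135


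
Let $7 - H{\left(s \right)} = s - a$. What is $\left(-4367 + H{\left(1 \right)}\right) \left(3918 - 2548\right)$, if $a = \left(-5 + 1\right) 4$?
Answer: $-5996490$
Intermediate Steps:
$a = -16$ ($a = \left(-4\right) 4 = -16$)
$H{\left(s \right)} = -9 - s$ ($H{\left(s \right)} = 7 - \left(s - -16\right) = 7 - \left(s + 16\right) = 7 - \left(16 + s\right) = -9 - s$)
$\left(-4367 + H{\left(1 \right)}\right) \left(3918 - 2548\right) = \left(-4367 - 10\right) \left(3918 - 2548\right) = \left(-4367 - 10\right) 1370 = \left(-4377\right) 1370 = -5996490$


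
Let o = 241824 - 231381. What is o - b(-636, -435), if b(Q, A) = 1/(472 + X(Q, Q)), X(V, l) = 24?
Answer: 5179727/496 ≈ 10443.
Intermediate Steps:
b(Q, A) = 1/496 (b(Q, A) = 1/(472 + 24) = 1/496)
o = 10443
o - b(-636, -435) = 10443 - 1*1/496 = 10443 - 1/496 = 5179727/496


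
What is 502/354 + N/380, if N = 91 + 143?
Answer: 68399/33630 ≈ 2.0339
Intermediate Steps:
N = 234
502/354 + N/380 = 502/354 + 234/380 = 502*(1/354) + 234*(1/380) = 251/177 + 117/190 = 68399/33630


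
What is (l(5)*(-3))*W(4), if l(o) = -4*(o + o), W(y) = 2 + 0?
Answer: 240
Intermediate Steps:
W(y) = 2
l(o) = -8*o
(l(5)*(-3))*W(4) = (-8*5*(-3))*2 = -40*(-3)*2 = 120*2 = 240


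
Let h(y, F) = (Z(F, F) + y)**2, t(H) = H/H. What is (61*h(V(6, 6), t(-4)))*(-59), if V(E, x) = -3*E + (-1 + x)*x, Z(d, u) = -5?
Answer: -176351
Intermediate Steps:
V(E, x) = -3*E + x*(-1 + x)
t(H) = 1
h(y, F) = (-5 + y)**2
(61*h(V(6, 6), t(-4)))*(-59) = (61*(-5 + (6**2 - 1*6 - 3*6))**2)*(-59) = (61*(-5 + (36 - 6 - 18))**2)*(-59) = (61*(-5 + 12)**2)*(-59) = (61*7**2)*(-59) = (61*49)*(-59) = 2989*(-59) = -176351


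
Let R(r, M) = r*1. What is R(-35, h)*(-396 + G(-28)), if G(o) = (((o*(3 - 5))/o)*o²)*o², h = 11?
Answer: 43039780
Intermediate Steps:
R(r, M) = r
G(o) = -2*o⁴ (G(o) = (((o*(-2))/o)*o²)*o² = (((-2*o)/o)*o²)*o² = (-2*o²)*o² = -2*o⁴)
R(-35, h)*(-396 + G(-28)) = -35*(-396 - 2*(-28)⁴) = -35*(-396 - 2*614656) = -35*(-396 - 1229312) = -35*(-1229708) = 43039780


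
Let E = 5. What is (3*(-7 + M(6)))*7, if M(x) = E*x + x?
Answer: 609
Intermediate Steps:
M(x) = 6*x (M(x) = 5*x + x = 6*x)
(3*(-7 + M(6)))*7 = (3*(-7 + 6*6))*7 = (3*(-7 + 36))*7 = (3*29)*7 = 87*7 = 609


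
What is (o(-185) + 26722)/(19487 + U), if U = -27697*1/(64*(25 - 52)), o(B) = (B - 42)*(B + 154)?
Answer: 58335552/33701233 ≈ 1.7310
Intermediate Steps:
o(B) = (-42 + B)*(154 + B)
U = 27697/1728 (U = -27697/((-27*64)) = -27697/(-1728) = -27697*(-1/1728) = 27697/1728 ≈ 16.028)
(o(-185) + 26722)/(19487 + U) = ((-6468 + (-185)² + 112*(-185)) + 26722)/(19487 + 27697/1728) = ((-6468 + 34225 - 20720) + 26722)/(33701233/1728) = (7037 + 26722)*(1728/33701233) = 33759*(1728/33701233) = 58335552/33701233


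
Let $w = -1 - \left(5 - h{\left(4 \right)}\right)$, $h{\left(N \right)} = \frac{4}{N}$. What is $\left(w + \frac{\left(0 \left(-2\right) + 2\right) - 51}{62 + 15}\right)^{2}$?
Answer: $\frac{3844}{121} \approx 31.769$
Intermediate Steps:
$w = -5$ ($w = -1 - \left(5 - \frac{4}{4}\right) = -1 - \left(5 - 4 \cdot \frac{1}{4}\right) = -1 - \left(5 - 1\right) = -1 - 4 = -5$)
$\left(w + \frac{\left(0 \left(-2\right) + 2\right) - 51}{62 + 15}\right)^{2} = \left(-5 + \frac{\left(0 \left(-2\right) + 2\right) - 51}{62 + 15}\right)^{2} = \left(-5 + \frac{\left(0 + 2\right) - 51}{77}\right)^{2} = \left(-5 + \left(2 - 51\right) \frac{1}{77}\right)^{2} = \left(-5 - \frac{7}{11}\right)^{2} = \left(- \frac{62}{11}\right)^{2} = \frac{3844}{121}$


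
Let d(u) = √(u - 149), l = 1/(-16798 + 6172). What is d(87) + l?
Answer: -1/10626 + I*√62 ≈ -9.4109e-5 + 7.874*I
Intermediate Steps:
l = -1/10626 (l = 1/(-10626) = -1/10626 ≈ -9.4109e-5)
d(u) = √(-149 + u)
d(87) + l = √(-149 + 87) - 1/10626 = √(-62) - 1/10626 = I*√62 - 1/10626 = -1/10626 + I*√62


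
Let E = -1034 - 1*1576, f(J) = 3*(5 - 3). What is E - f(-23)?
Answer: -2616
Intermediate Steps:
f(J) = 6 (f(J) = 3*2 = 6)
E = -2610 (E = -1034 - 1576 = -2610)
E - f(-23) = -2610 - 1*6 = -2610 - 6 = -2616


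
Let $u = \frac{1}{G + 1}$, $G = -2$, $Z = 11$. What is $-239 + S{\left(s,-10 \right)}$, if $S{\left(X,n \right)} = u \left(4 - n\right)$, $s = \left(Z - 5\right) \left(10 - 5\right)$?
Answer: $-253$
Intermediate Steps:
$u = -1$ ($u = \frac{1}{-2 + 1} = \frac{1}{-1} = -1$)
$s = 30$ ($s = \left(11 - 5\right) \left(10 - 5\right) = 6 \cdot 5 = 30$)
$S{\left(X,n \right)} = -4 + n$ ($S{\left(X,n \right)} = - (4 - n) = -4 + n$)
$-239 + S{\left(s,-10 \right)} = -239 - 14 = -253$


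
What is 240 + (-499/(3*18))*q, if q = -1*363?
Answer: 64699/18 ≈ 3594.4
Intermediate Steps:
q = -363
240 + (-499/(3*18))*q = 240 - 499/(3*18)*(-363) = 240 - 499/54*(-363) = 240 + 60379/18 = 64699/18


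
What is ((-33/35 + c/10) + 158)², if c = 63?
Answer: 5230369/196 ≈ 26686.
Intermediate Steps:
((-33/35 + c/10) + 158)² = ((-33/35 + 63/10) + 158)² = (75/14 + 158)² = (2287/14)² = 5230369/196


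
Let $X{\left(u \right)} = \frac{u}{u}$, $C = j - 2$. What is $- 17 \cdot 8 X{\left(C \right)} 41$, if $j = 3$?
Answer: $-5576$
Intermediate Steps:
$C = 1$ ($C = 3 - 2 = 1$)
$X{\left(u \right)} = 1$
$- 17 \cdot 8 X{\left(C \right)} 41 = - 17 \cdot 8 \cdot 1 \cdot 41 = \left(-17\right) 8 \cdot 41 = \left(-136\right) 41 = -5576$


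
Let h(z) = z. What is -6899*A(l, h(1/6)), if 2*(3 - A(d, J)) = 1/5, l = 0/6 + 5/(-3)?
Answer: -200071/10 ≈ -20007.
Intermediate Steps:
l = -5/3 (l = 0*(⅙) + 5*(-⅓) = 0 - 5/3 = -5/3 ≈ -1.6667)
A(d, J) = 29/10 (A(d, J) = 3 - ½/5 = 3 - ½*⅕ = 3 - ⅒ = 29/10)
-6899*A(l, h(1/6)) = -6899*29/10 = -200071/10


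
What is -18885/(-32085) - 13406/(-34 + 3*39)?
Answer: -28570937/177537 ≈ -160.93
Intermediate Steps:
-18885/(-32085) - 13406/(-34 + 3*39) = -18885*(-1/32085) - 13406/(-34 + 117) = 1259/2139 - 13406/83 = -28570937/177537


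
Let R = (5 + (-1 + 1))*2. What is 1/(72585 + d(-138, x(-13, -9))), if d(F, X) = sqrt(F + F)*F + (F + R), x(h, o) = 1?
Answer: 72457/5255272993 + 276*I*sqrt(69)/5255272993 ≈ 1.3787e-5 + 4.3625e-7*I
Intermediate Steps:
R = 10 (R = (5 + 0)*2 = 5*2 = 10)
d(F, X) = 10 + F + sqrt(2)*F**(3/2) (d(F, X) = sqrt(F + F)*F + (F + 10) = sqrt(2*F)*F + (10 + F) = (sqrt(2)*sqrt(F))*F + (10 + F) = sqrt(2)*F**(3/2) + (10 + F) = 10 + F + sqrt(2)*F**(3/2))
1/(72585 + d(-138, x(-13, -9))) = 1/(72585 + (10 - 138 + sqrt(2)*(-138)**(3/2))) = 1/(72585 + (10 - 138 + sqrt(2)*(-138*I*sqrt(138)))) = 1/(72585 + (10 - 138 - 276*I*sqrt(69))) = 1/(72585 + (-128 - 276*I*sqrt(69))) = 1/(72457 - 276*I*sqrt(69))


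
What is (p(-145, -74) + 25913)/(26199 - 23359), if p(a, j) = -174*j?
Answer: 38789/2840 ≈ 13.658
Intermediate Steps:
(p(-145, -74) + 25913)/(26199 - 23359) = (-174*(-74) + 25913)/(26199 - 23359) = (12876 + 25913)/2840 = 38789*(1/2840) = 38789/2840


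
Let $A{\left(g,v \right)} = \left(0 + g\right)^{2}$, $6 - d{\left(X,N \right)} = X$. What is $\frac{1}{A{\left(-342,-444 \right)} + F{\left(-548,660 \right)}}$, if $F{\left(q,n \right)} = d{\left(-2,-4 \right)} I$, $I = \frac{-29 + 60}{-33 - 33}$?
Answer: $\frac{33}{3859688} \approx 8.5499 \cdot 10^{-6}$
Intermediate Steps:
$d{\left(X,N \right)} = 6 - X$
$I = - \frac{31}{66}$ ($I = \frac{31}{-66} = 31 \left(- \frac{1}{66}\right) = - \frac{31}{66} \approx -0.4697$)
$A{\left(g,v \right)} = g^{2}$
$F{\left(q,n \right)} = - \frac{124}{33}$ ($F{\left(q,n \right)} = \left(6 - -2\right) \left(- \frac{31}{66}\right) = \left(6 + 2\right) \left(- \frac{31}{66}\right) = 8 \left(- \frac{31}{66}\right) = - \frac{124}{33}$)
$\frac{1}{A{\left(-342,-444 \right)} + F{\left(-548,660 \right)}} = \frac{1}{\left(-342\right)^{2} - \frac{124}{33}} = \frac{1}{116964 - \frac{124}{33}} = \frac{1}{\frac{3859688}{33}} = \frac{33}{3859688}$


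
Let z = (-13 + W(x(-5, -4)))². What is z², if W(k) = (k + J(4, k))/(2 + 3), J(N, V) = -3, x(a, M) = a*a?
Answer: 3418801/625 ≈ 5470.1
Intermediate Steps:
x(a, M) = a²
W(k) = -⅗ + k/5 (W(k) = (k - 3)/(2 + 3) = (-3 + k)/5 = (-3 + k)*(⅕) = -⅗ + k/5)
z = 1849/25 (z = (-13 + (-⅗ + (⅕)*(-5)²))² = (-13 + (-⅗ + (⅕)*25))² = (-13 + (-⅗ + 5))² = (-13 + 22/5)² = (-43/5)² = 1849/25 ≈ 73.960)
z² = (1849/25)² = 3418801/625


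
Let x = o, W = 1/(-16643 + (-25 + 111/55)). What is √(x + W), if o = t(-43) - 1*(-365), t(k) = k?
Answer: √270547158597807/916629 ≈ 17.944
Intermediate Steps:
W = -55/916629 (W = 1/(-16643 + (-25 + 111*(1/55))) = 1/(-16643 + (-25 + 111/55)) = 1/(-16643 - 1264/55) = 1/(-916629/55) = -55/916629 ≈ -6.0002e-5)
o = 322 (o = -43 - 1*(-365) = -43 + 365 = 322)
x = 322
√(x + W) = √(322 - 55/916629) = √(295154483/916629) = √270547158597807/916629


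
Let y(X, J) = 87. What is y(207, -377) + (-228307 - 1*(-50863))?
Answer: -177357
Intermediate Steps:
y(207, -377) + (-228307 - 1*(-50863)) = 87 + (-228307 - 1*(-50863)) = 87 + (-228307 + 50863) = 87 - 177444 = -177357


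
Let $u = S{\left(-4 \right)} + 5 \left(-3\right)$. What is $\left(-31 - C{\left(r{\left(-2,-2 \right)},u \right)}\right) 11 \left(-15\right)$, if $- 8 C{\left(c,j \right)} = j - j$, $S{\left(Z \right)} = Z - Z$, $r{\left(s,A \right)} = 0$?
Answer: $5115$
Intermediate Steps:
$S{\left(Z \right)} = 0$
$u = -15$ ($u = 0 + 5 \left(-3\right) = 0 - 15 = -15$)
$C{\left(c,j \right)} = 0$ ($C{\left(c,j \right)} = - \frac{j - j}{8} = \left(- \frac{1}{8}\right) 0 = 0$)
$\left(-31 - C{\left(r{\left(-2,-2 \right)},u \right)}\right) 11 \left(-15\right) = \left(-31 - 0\right) 11 \left(-15\right) = \left(-31 + 0\right) 11 \left(-15\right) = \left(-31\right) 11 \left(-15\right) = \left(-341\right) \left(-15\right) = 5115$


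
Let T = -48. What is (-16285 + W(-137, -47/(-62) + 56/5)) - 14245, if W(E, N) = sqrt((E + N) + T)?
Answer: -30530 + I*sqrt(16629330)/310 ≈ -30530.0 + 13.155*I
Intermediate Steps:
W(E, N) = sqrt(-48 + E + N) (W(E, N) = sqrt((E + N) - 48) = sqrt(-48 + E + N))
(-16285 + W(-137, -47/(-62) + 56/5)) - 14245 = (-16285 + sqrt(-48 - 137 + (-47/(-62) + 56/5))) - 14245 = (-16285 + sqrt(-48 - 137 + (-47*(-1/62) + 56*(1/5)))) - 14245 = (-16285 + sqrt(-48 - 137 + (47/62 + 56/5))) - 14245 = (-16285 + sqrt(-48 - 137 + 3707/310)) - 14245 = (-16285 + sqrt(-53643/310)) - 14245 = (-16285 + I*sqrt(16629330)/310) - 14245 = -30530 + I*sqrt(16629330)/310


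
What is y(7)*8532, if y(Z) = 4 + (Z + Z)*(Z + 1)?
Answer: 989712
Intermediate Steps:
y(Z) = 4 + 2*Z*(1 + Z) (y(Z) = 4 + (2*Z)*(1 + Z) = 4 + 2*Z*(1 + Z))
y(7)*8532 = (4 + 2*7 + 2*7²)*8532 = (4 + 14 + 2*49)*8532 = (4 + 14 + 98)*8532 = 116*8532 = 989712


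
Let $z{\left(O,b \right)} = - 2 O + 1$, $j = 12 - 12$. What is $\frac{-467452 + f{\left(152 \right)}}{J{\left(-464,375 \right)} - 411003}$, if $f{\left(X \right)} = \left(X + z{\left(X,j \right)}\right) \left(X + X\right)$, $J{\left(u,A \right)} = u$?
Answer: $\frac{513356}{411467} \approx 1.2476$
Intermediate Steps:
$j = 0$
$z{\left(O,b \right)} = 1 - 2 O$
$f{\left(X \right)} = 2 X \left(1 - X\right)$ ($f{\left(X \right)} = \left(X - \left(-1 + 2 X\right)\right) \left(X + X\right) = \left(1 - X\right) 2 X = 2 X \left(1 - X\right)$)
$\frac{-467452 + f{\left(152 \right)}}{J{\left(-464,375 \right)} - 411003} = \frac{-467452 + 2 \cdot 152 \left(1 - 152\right)}{-464 - 411003} = \frac{-467452 + 2 \cdot 152 \left(1 - 152\right)}{-411467} = \left(-467452 + 2 \cdot 152 \left(-151\right)\right) \left(- \frac{1}{411467}\right) = \left(-467452 - 45904\right) \left(- \frac{1}{411467}\right) = \left(-513356\right) \left(- \frac{1}{411467}\right) = \frac{513356}{411467}$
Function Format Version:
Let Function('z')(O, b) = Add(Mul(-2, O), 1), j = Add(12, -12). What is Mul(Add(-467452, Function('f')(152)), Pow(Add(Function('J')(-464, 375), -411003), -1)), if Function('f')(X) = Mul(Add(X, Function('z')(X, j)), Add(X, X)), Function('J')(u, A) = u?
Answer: Rational(513356, 411467) ≈ 1.2476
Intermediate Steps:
j = 0
Function('z')(O, b) = Add(1, Mul(-2, O))
Function('f')(X) = Mul(2, X, Add(1, Mul(-1, X))) (Function('f')(X) = Mul(Add(X, Add(1, Mul(-2, X))), Add(X, X)) = Mul(Add(1, Mul(-1, X)), Mul(2, X)) = Mul(2, X, Add(1, Mul(-1, X))))
Mul(Add(-467452, Function('f')(152)), Pow(Add(Function('J')(-464, 375), -411003), -1)) = Mul(Add(-467452, Mul(2, 152, Add(1, Mul(-1, 152)))), Pow(Add(-464, -411003), -1)) = Mul(Add(-467452, Mul(2, 152, Add(1, -152))), Pow(-411467, -1)) = Mul(Add(-467452, Mul(2, 152, -151)), Rational(-1, 411467)) = Mul(Add(-467452, -45904), Rational(-1, 411467)) = Mul(-513356, Rational(-1, 411467)) = Rational(513356, 411467)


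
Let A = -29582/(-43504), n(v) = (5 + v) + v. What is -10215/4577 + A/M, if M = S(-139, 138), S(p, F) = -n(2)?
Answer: -2067468527/896030136 ≈ -2.3074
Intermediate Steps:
n(v) = 5 + 2*v
S(p, F) = -9 (S(p, F) = -(5 + 2*2) = -(5 + 4) = -1*9 = -9)
M = -9
A = 14791/21752 (A = -29582*(-1/43504) = 14791/21752 ≈ 0.67998)
-10215/4577 + A/M = -10215/4577 + (14791/21752)/(-9) = -10215*1/4577 + (14791/21752)*(-⅑) = -10215/4577 - 14791/195768 = -2067468527/896030136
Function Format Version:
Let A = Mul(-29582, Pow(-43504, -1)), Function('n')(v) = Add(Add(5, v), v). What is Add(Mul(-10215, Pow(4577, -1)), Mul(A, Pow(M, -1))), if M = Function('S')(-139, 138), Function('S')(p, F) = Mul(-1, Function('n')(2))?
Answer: Rational(-2067468527, 896030136) ≈ -2.3074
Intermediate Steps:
Function('n')(v) = Add(5, Mul(2, v))
Function('S')(p, F) = -9 (Function('S')(p, F) = Mul(-1, Add(5, Mul(2, 2))) = Mul(-1, Add(5, 4)) = Mul(-1, 9) = -9)
M = -9
A = Rational(14791, 21752) (A = Mul(-29582, Rational(-1, 43504)) = Rational(14791, 21752) ≈ 0.67998)
Add(Mul(-10215, Pow(4577, -1)), Mul(A, Pow(M, -1))) = Add(Mul(-10215, Pow(4577, -1)), Mul(Rational(14791, 21752), Pow(-9, -1))) = Add(Mul(-10215, Rational(1, 4577)), Mul(Rational(14791, 21752), Rational(-1, 9))) = Add(Rational(-10215, 4577), Rational(-14791, 195768)) = Rational(-2067468527, 896030136)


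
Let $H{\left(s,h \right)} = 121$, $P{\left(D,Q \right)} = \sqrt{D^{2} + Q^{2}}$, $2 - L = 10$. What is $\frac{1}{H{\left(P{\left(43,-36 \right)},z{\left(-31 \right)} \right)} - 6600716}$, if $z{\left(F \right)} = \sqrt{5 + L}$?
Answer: $- \frac{1}{6600595} \approx -1.515 \cdot 10^{-7}$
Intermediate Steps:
$L = -8$ ($L = 2 - 10 = -8$)
$z{\left(F \right)} = i \sqrt{3}$ ($z{\left(F \right)} = \sqrt{5 - 8} = \sqrt{-3} = i \sqrt{3}$)
$\frac{1}{H{\left(P{\left(43,-36 \right)},z{\left(-31 \right)} \right)} - 6600716} = \frac{1}{121 - 6600716} = \frac{1}{-6600595} = - \frac{1}{6600595}$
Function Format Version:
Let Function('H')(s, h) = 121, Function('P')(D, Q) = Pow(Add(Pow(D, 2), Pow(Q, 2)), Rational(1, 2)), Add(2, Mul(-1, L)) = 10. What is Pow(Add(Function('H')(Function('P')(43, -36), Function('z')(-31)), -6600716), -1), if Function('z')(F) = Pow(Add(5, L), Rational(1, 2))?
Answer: Rational(-1, 6600595) ≈ -1.5150e-7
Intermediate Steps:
L = -8 (L = Add(2, Mul(-1, 10)) = Add(2, -10) = -8)
Function('z')(F) = Mul(I, Pow(3, Rational(1, 2))) (Function('z')(F) = Pow(Add(5, -8), Rational(1, 2)) = Pow(-3, Rational(1, 2)) = Mul(I, Pow(3, Rational(1, 2))))
Pow(Add(Function('H')(Function('P')(43, -36), Function('z')(-31)), -6600716), -1) = Pow(Add(121, -6600716), -1) = Pow(-6600595, -1) = Rational(-1, 6600595)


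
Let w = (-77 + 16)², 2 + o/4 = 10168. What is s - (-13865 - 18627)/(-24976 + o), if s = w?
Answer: 14601885/3922 ≈ 3723.1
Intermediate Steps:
o = 40664 (o = -8 + 4*10168 = -8 + 40672 = 40664)
w = 3721 (w = (-61)² = 3721)
s = 3721
s - (-13865 - 18627)/(-24976 + o) = 3721 - (-13865 - 18627)/(-24976 + 40664) = 3721 - (-32492)/15688 = 3721 - 1*(-8123/3922) = 3721 + 8123/3922 = 14601885/3922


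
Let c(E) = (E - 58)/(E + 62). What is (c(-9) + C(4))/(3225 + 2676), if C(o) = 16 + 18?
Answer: 1735/312753 ≈ 0.0055475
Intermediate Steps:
c(E) = (-58 + E)/(62 + E)
C(o) = 34
(c(-9) + C(4))/(3225 + 2676) = ((-58 - 9)/(62 - 9) + 34)/(3225 + 2676) = (-67/53 + 34)/5901 = ((1/53)*(-67) + 34)*(1/5901) = (-67/53 + 34)*(1/5901) = (1735/53)*(1/5901) = 1735/312753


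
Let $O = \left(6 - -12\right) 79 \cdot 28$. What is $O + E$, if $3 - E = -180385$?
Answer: $220204$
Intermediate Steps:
$E = 180388$ ($E = 3 - -180385 = 3 + 180385 = 180388$)
$O = 39816$ ($O = \left(6 + 12\right) 79 \cdot 28 = 18 \cdot 79 \cdot 28 = 1422 \cdot 28 = 39816$)
$O + E = 39816 + 180388 = 220204$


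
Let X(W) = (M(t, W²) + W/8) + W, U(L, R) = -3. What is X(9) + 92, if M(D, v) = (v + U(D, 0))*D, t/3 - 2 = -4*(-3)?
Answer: 27025/8 ≈ 3378.1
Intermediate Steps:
t = 42 (t = 6 + 3*(-4*(-3)) = 6 + 3*12 = 6 + 36 = 42)
M(D, v) = D*(-3 + v) (M(D, v) = (v - 3)*D = (-3 + v)*D = D*(-3 + v))
X(W) = -126 + 42*W² + 9*W/8 (X(W) = (42*(-3 + W²) + W/8) + W = ((-126 + 42*W²) + W*(⅛)) + W = ((-126 + 42*W²) + W/8) + W = (-126 + 42*W² + W/8) + W = -126 + 42*W² + 9*W/8)
X(9) + 92 = (-126 + 42*9² + (9/8)*9) + 92 = (-126 + 42*81 + 81/8) + 92 = (-126 + 3402 + 81/8) + 92 = 26289/8 + 92 = 27025/8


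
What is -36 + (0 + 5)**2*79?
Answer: 1939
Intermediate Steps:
-36 + (0 + 5)**2*79 = -36 + 5**2*79 = -36 + 25*79 = -36 + 1975 = 1939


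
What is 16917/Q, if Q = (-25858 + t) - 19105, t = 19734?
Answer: -16917/25229 ≈ -0.67054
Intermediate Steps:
Q = -25229 (Q = (-25858 + 19734) - 19105 = -6124 - 19105 = -25229)
16917/Q = 16917/(-25229) = 16917*(-1/25229) = -16917/25229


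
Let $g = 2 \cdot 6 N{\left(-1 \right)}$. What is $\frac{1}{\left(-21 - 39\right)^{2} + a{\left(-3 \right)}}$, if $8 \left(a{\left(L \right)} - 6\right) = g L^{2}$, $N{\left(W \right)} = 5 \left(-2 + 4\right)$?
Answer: $\frac{1}{3741} \approx 0.00026731$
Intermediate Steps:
$N{\left(W \right)} = 10$ ($N{\left(W \right)} = 5 \cdot 2 = 10$)
$g = 120$ ($g = 2 \cdot 6 \cdot 10 = 12 \cdot 10 = 120$)
$a{\left(L \right)} = 6 + 15 L^{2}$ ($a{\left(L \right)} = 6 + \frac{120 L^{2}}{8} = 6 + 15 L^{2}$)
$\frac{1}{\left(-21 - 39\right)^{2} + a{\left(-3 \right)}} = \frac{1}{\left(-21 - 39\right)^{2} + \left(6 + 15 \left(-3\right)^{2}\right)} = \frac{1}{\left(-60\right)^{2} + \left(6 + 15 \cdot 9\right)} = \frac{1}{3600 + \left(6 + 135\right)} = \frac{1}{3600 + 141} = \frac{1}{3741}$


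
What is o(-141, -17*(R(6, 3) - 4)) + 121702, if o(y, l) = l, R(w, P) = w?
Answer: 121668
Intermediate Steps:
o(-141, -17*(R(6, 3) - 4)) + 121702 = -17*(6 - 4) + 121702 = -17*2 + 121702 = -34 + 121702 = 121668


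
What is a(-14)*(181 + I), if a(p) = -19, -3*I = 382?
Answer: -3059/3 ≈ -1019.7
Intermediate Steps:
I = -382/3 (I = -⅓*382 = -382/3 ≈ -127.33)
a(-14)*(181 + I) = -19*(181 - 382/3) = -19*161/3 = -3059/3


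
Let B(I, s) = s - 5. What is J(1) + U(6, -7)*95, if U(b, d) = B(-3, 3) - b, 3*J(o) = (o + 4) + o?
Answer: -758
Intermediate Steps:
B(I, s) = -5 + s
J(o) = 4/3 + 2*o/3 (J(o) = ((o + 4) + o)/3 = ((4 + o) + o)/3 = (4 + 2*o)/3 = 4/3 + 2*o/3)
U(b, d) = -2 - b (U(b, d) = (-5 + 3) - b = -2 - b)
J(1) + U(6, -7)*95 = (4/3 + (⅔)*1) + (-2 - 1*6)*95 = (4/3 + ⅔) + (-2 - 6)*95 = 2 - 8*95 = 2 - 760 = -758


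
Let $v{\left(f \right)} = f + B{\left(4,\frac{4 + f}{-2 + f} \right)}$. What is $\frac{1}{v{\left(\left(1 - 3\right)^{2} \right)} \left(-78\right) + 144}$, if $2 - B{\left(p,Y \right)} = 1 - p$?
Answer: $- \frac{1}{558} \approx -0.0017921$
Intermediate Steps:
$B{\left(p,Y \right)} = 1 + p$ ($B{\left(p,Y \right)} = 2 - \left(1 - p\right) = 2 + \left(-1 + p\right) = 1 + p$)
$v{\left(f \right)} = 5 + f$ ($v{\left(f \right)} = f + \left(1 + 4\right) = f + 5 = 5 + f$)
$\frac{1}{v{\left(\left(1 - 3\right)^{2} \right)} \left(-78\right) + 144} = \frac{1}{\left(5 + \left(1 - 3\right)^{2}\right) \left(-78\right) + 144} = \frac{1}{\left(5 + \left(-2\right)^{2}\right) \left(-78\right) + 144} = \frac{1}{\left(5 + 4\right) \left(-78\right) + 144} = \frac{1}{9 \left(-78\right) + 144} = \frac{1}{-702 + 144} = \frac{1}{-558} = - \frac{1}{558}$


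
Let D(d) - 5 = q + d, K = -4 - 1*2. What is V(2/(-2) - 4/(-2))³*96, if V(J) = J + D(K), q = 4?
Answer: 6144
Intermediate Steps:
K = -6 (K = -4 - 2 = -6)
D(d) = 9 + d (D(d) = 5 + (4 + d) = 9 + d)
V(J) = 3 + J (V(J) = J + (9 - 6) = J + 3 = 3 + J)
V(2/(-2) - 4/(-2))³*96 = (3 + (2/(-2) - 4/(-2)))³*96 = (3 + (2*(-½) - 4*(-½)))³*96 = (3 + (-1 + 2))³*96 = (3 + 1)³*96 = 4³*96 = 64*96 = 6144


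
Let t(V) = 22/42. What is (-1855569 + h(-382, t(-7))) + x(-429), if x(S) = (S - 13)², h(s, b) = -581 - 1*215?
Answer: -1661001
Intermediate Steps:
t(V) = 11/21 (t(V) = 22*(1/42) = 11/21)
h(s, b) = -796 (h(s, b) = -581 - 215 = -796)
x(S) = (-13 + S)²
(-1855569 + h(-382, t(-7))) + x(-429) = (-1855569 - 796) + (-13 - 429)² = -1856365 + (-442)² = -1856365 + 195364 = -1661001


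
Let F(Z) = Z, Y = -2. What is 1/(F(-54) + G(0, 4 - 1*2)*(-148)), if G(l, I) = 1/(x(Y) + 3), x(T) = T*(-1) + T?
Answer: -3/310 ≈ -0.0096774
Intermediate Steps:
x(T) = 0 (x(T) = -T + T = 0)
G(l, I) = 1/3 (G(l, I) = 1/(0 + 3) = 1/3)
1/(F(-54) + G(0, 4 - 1*2)*(-148)) = 1/(-54 + (1/3)*(-148)) = 1/(-54 - 148/3) = 1/(-310/3) = -3/310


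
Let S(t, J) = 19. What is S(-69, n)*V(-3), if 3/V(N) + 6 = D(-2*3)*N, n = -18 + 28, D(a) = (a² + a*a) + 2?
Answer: -¼ ≈ -0.25000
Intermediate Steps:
D(a) = 2 + 2*a² (D(a) = (a² + a²) + 2 = 2*a² + 2 = 2 + 2*a²)
n = 10
V(N) = 3/(-6 + 74*N) (V(N) = 3/(-6 + (2 + 2*(-2*3)²)*N) = 3/(-6 + (2 + 2*(-6)²)*N) = 3/(-6 + (2 + 2*36)*N) = 3/(-6 + (2 + 72)*N) = 3/(-6 + 74*N))
S(-69, n)*V(-3) = 19*(3/(2*(-3 + 37*(-3)))) = 19*(3/(2*(-3 - 111))) = 19*((3/2)/(-114)) = 19*((3/2)*(-1/114)) = 19*(-1/76) = -¼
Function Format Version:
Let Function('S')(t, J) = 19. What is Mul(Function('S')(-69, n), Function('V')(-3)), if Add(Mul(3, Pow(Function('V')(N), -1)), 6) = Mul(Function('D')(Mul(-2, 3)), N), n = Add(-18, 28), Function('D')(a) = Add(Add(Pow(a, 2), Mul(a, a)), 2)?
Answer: Rational(-1, 4) ≈ -0.25000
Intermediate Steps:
Function('D')(a) = Add(2, Mul(2, Pow(a, 2))) (Function('D')(a) = Add(Add(Pow(a, 2), Pow(a, 2)), 2) = Add(Mul(2, Pow(a, 2)), 2) = Add(2, Mul(2, Pow(a, 2))))
n = 10
Function('V')(N) = Mul(3, Pow(Add(-6, Mul(74, N)), -1)) (Function('V')(N) = Mul(3, Pow(Add(-6, Mul(Add(2, Mul(2, Pow(Mul(-2, 3), 2))), N)), -1)) = Mul(3, Pow(Add(-6, Mul(Add(2, Mul(2, Pow(-6, 2))), N)), -1)) = Mul(3, Pow(Add(-6, Mul(Add(2, Mul(2, 36)), N)), -1)) = Mul(3, Pow(Add(-6, Mul(Add(2, 72), N)), -1)) = Mul(3, Pow(Add(-6, Mul(74, N)), -1)))
Mul(Function('S')(-69, n), Function('V')(-3)) = Mul(19, Mul(Rational(3, 2), Pow(Add(-3, Mul(37, -3)), -1))) = Mul(19, Mul(Rational(3, 2), Pow(Add(-3, -111), -1))) = Mul(19, Mul(Rational(3, 2), Pow(-114, -1))) = Mul(19, Mul(Rational(3, 2), Rational(-1, 114))) = Mul(19, Rational(-1, 76)) = Rational(-1, 4)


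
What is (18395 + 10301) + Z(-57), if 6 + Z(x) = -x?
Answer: 28747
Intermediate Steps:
Z(x) = -6 - x
(18395 + 10301) + Z(-57) = (18395 + 10301) + (-6 - 1*(-57)) = 28696 + (-6 + 57) = 28696 + 51 = 28747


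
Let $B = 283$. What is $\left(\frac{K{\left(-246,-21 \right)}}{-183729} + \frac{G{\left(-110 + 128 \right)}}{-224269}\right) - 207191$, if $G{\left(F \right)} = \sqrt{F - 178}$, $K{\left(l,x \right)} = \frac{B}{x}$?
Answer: $- \frac{799406899736}{3858309} - \frac{4 i \sqrt{10}}{224269} \approx -2.0719 \cdot 10^{5} - 5.6402 \cdot 10^{-5} i$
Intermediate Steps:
$K{\left(l,x \right)} = \frac{283}{x}$
$G{\left(F \right)} = \sqrt{-178 + F}$
$\left(\frac{K{\left(-246,-21 \right)}}{-183729} + \frac{G{\left(-110 + 128 \right)}}{-224269}\right) - 207191 = \left(\frac{283 \frac{1}{-21}}{-183729} + \frac{\sqrt{-178 + \left(-110 + 128\right)}}{-224269}\right) - 207191 = \left(283 \left(- \frac{1}{21}\right) \left(- \frac{1}{183729}\right) + \sqrt{-178 + 18} \left(- \frac{1}{224269}\right)\right) - 207191 = \left(\left(- \frac{283}{21}\right) \left(- \frac{1}{183729}\right) + \sqrt{-160} \left(- \frac{1}{224269}\right)\right) - 207191 = \left(\frac{283}{3858309} + 4 i \sqrt{10} \left(- \frac{1}{224269}\right)\right) - 207191 = \left(\frac{283}{3858309} - \frac{4 i \sqrt{10}}{224269}\right) - 207191 = - \frac{799406899736}{3858309} - \frac{4 i \sqrt{10}}{224269}$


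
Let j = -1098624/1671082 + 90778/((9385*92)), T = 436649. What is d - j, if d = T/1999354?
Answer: 19850493033029733/25756778237582105 ≈ 0.77069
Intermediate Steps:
j = -199219113071/360711405110 (j = -1098624*1/1671082 + 90778/863420 = -549312/835541 + 90778*(1/863420) = -549312/835541 + 45389/431710 = -199219113071/360711405110 ≈ -0.55229)
d = 436649/1999354 ≈ 0.21839
d - j = 436649/1999354 - 1*(-199219113071/360711405110) = 436649/1999354 + 199219113071/360711405110 = 19850493033029733/25756778237582105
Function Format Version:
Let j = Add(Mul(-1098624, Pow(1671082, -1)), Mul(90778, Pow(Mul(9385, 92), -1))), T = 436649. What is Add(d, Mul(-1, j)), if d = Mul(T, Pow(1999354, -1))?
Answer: Rational(19850493033029733, 25756778237582105) ≈ 0.77069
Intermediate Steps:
j = Rational(-199219113071, 360711405110) (j = Add(Mul(-1098624, Rational(1, 1671082)), Mul(90778, Pow(863420, -1))) = Add(Rational(-549312, 835541), Mul(90778, Rational(1, 863420))) = Add(Rational(-549312, 835541), Rational(45389, 431710)) = Rational(-199219113071, 360711405110) ≈ -0.55229)
d = Rational(436649, 1999354) (d = Mul(436649, Pow(1999354, -1)) = Mul(436649, Rational(1, 1999354)) = Rational(436649, 1999354) ≈ 0.21839)
Add(d, Mul(-1, j)) = Add(Rational(436649, 1999354), Mul(-1, Rational(-199219113071, 360711405110))) = Add(Rational(436649, 1999354), Rational(199219113071, 360711405110)) = Rational(19850493033029733, 25756778237582105)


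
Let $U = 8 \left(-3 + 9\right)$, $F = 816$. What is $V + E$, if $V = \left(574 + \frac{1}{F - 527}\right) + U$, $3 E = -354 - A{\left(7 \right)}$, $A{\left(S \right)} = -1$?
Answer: $\frac{437260}{867} \approx 504.34$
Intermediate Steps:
$E = - \frac{353}{3}$ ($E = \frac{-354 - -1}{3} = \frac{-354 + 1}{3} = \frac{1}{3} \left(-353\right) = - \frac{353}{3} \approx -117.67$)
$U = 48$ ($U = 8 \cdot 6 = 48$)
$V = \frac{179759}{289}$ ($V = \left(574 + \frac{1}{816 - 527}\right) + 48 = \left(574 + \frac{1}{289}\right) + 48 = \frac{165887}{289} + 48 = \frac{179759}{289} \approx 622.0$)
$V + E = \frac{179759}{289} - \frac{353}{3} = \frac{437260}{867}$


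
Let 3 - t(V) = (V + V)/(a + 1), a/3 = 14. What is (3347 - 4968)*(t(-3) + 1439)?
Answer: -100521452/43 ≈ -2.3377e+6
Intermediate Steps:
a = 42 (a = 3*14 = 42)
t(V) = 3 - 2*V/43 (t(V) = 3 - (V + V)/(42 + 1) = 3 - 2*V/43)
(3347 - 4968)*(t(-3) + 1439) = (3347 - 4968)*((3 - 2/43*(-3)) + 1439) = -1621*((3 + 6/43) + 1439) = -1621*(135/43 + 1439) = -1621*62012/43 = -100521452/43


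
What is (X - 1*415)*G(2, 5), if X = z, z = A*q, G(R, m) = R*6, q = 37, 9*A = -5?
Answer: -15680/3 ≈ -5226.7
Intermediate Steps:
A = -5/9 (A = (⅑)*(-5) = -5/9 ≈ -0.55556)
G(R, m) = 6*R
z = -185/9 (z = -5/9*37 = -185/9 ≈ -20.556)
X = -185/9 ≈ -20.556
(X - 1*415)*G(2, 5) = (-185/9 - 1*415)*(6*2) = (-185/9 - 415)*12 = -3920/9*12 = -15680/3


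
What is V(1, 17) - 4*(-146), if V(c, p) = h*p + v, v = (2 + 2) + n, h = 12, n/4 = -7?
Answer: 764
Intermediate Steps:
n = -28 (n = 4*(-7) = -28)
v = -24 (v = (2 + 2) - 28 = 4 - 28 = -24)
V(c, p) = -24 + 12*p (V(c, p) = 12*p - 24 = -24 + 12*p)
V(1, 17) - 4*(-146) = (-24 + 12*17) - 4*(-146) = (-24 + 204) + 584 = 180 + 584 = 764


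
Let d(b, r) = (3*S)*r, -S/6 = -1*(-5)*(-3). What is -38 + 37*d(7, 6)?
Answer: 59902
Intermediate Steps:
S = 90 (S = -6*(-1*(-5))*(-3) = -30*(-3) = -6*(-15) = 90)
d(b, r) = 270*r (d(b, r) = (3*90)*r = 270*r)
-38 + 37*d(7, 6) = -38 + 37*(270*6) = -38 + 37*1620 = -38 + 59940 = 59902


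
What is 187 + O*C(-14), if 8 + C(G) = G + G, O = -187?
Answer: 6919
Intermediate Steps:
C(G) = -8 + 2*G (C(G) = -8 + (G + G) = -8 + 2*G)
187 + O*C(-14) = 187 - 187*(-8 + 2*(-14)) = 187 - 187*(-8 - 28) = 187 - 187*(-36) = 187 + 6732 = 6919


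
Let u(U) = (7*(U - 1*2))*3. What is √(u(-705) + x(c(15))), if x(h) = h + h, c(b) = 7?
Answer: I*√14833 ≈ 121.79*I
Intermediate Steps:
x(h) = 2*h
u(U) = -42 + 21*U (u(U) = (7*(U - 2))*3 = (7*(-2 + U))*3 = (-14 + 7*U)*3 = -42 + 21*U)
√(u(-705) + x(c(15))) = √((-42 + 21*(-705)) + 2*7) = √((-42 - 14805) + 14) = √(-14847 + 14) = √(-14833) = I*√14833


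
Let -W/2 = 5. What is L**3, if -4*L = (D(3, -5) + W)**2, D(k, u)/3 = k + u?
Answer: -262144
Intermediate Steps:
W = -10 (W = -2*5 = -10)
D(k, u) = 3*k + 3*u (D(k, u) = 3*(k + u) = 3*k + 3*u)
L = -64 (L = -((3*3 + 3*(-5)) - 10)**2/4 = -((9 - 15) - 10)**2/4 = -(-6 - 10)**2/4 = -1/4*(-16)**2 = -1/4*256 = -64)
L**3 = (-64)**3 = -262144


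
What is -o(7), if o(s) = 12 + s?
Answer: -19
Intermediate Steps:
-o(7) = -(12 + 7) = -1*19 = -19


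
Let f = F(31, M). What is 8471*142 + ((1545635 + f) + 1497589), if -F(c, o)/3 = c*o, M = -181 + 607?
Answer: 4206488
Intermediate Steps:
M = 426
F(c, o) = -3*c*o
f = -39618 (f = -3*31*426 = -39618)
8471*142 + ((1545635 + f) + 1497589) = 8471*142 + ((1545635 - 39618) + 1497589) = 1202882 + (1506017 + 1497589) = 1202882 + 3003606 = 4206488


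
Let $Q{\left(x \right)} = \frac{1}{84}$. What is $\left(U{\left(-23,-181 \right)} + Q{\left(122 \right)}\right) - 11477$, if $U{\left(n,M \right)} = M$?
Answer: $- \frac{979271}{84} \approx -11658.0$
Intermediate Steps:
$Q{\left(x \right)} = \frac{1}{84}$
$\left(U{\left(-23,-181 \right)} + Q{\left(122 \right)}\right) - 11477 = \left(-181 + \frac{1}{84}\right) - 11477 = - \frac{15203}{84} - 11477 = - \frac{979271}{84}$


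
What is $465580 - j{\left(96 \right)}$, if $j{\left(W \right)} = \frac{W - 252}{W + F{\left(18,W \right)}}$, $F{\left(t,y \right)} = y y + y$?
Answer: $\frac{365014733}{784} \approx 4.6558 \cdot 10^{5}$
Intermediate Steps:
$F{\left(t,y \right)} = y + y^{2}$ ($F{\left(t,y \right)} = y^{2} + y = y + y^{2}$)
$j{\left(W \right)} = \frac{-252 + W}{W + W \left(1 + W\right)}$ ($j{\left(W \right)} = \frac{W - 252}{W + W \left(1 + W\right)} = \frac{-252 + W}{W + W \left(1 + W\right)}$)
$465580 - j{\left(96 \right)} = 465580 - \frac{-252 + 96}{96 \left(2 + 96\right)} = 465580 - \frac{1}{96} \cdot \frac{1}{98} \left(-156\right) = 465580 - - \frac{13}{784} = 465580 + \frac{13}{784} = \frac{365014733}{784}$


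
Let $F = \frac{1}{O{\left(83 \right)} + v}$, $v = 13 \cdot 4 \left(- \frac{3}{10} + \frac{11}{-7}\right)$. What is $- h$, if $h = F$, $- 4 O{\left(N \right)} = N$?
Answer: $\frac{140}{16529} \approx 0.00847$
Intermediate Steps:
$O{\left(N \right)} = - \frac{N}{4}$
$v = - \frac{3406}{35}$ ($v = 52 \left(\left(-3\right) \frac{1}{10} + 11 \left(- \frac{1}{7}\right)\right) = 52 \left(- \frac{3}{10} - \frac{11}{7}\right) = 52 \left(- \frac{131}{70}\right) = - \frac{3406}{35} \approx -97.314$)
$F = - \frac{140}{16529}$ ($F = \frac{1}{\left(- \frac{1}{4}\right) 83 - \frac{3406}{35}} = \frac{1}{- \frac{83}{4} - \frac{3406}{35}} = \frac{1}{- \frac{16529}{140}} = - \frac{140}{16529} \approx -0.00847$)
$h = - \frac{140}{16529} \approx -0.00847$
$- h = \left(-1\right) \left(- \frac{140}{16529}\right) = \frac{140}{16529}$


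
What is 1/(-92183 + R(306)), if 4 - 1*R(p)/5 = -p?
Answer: -1/90633 ≈ -1.1034e-5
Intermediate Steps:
R(p) = 20 + 5*p (R(p) = 20 - (-5)*p = 20 + 5*p)
1/(-92183 + R(306)) = 1/(-92183 + (20 + 5*306)) = 1/(-92183 + (20 + 1530)) = 1/(-92183 + 1550) = 1/(-90633) = -1/90633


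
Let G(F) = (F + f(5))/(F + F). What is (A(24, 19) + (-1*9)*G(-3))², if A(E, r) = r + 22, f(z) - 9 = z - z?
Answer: 2500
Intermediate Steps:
f(z) = 9 (f(z) = 9 + (z - z) = 9 + 0 = 9)
G(F) = (9 + F)/(2*F) (G(F) = (F + 9)/(F + F) = (9 + F)/((2*F)) = (9 + F)*(1/(2*F)) = (9 + F)/(2*F))
A(E, r) = 22 + r
(A(24, 19) + (-1*9)*G(-3))² = ((22 + 19) + (-1*9)*((½)*(9 - 3)/(-3)))² = (41 - 9*(-1)*6/(2*3))² = (41 - 9*(-1))² = (41 + 9)² = 50² = 2500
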